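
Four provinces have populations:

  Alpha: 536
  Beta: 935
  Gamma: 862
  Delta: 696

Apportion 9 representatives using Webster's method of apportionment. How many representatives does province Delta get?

Standard divisor 3029/9 ≈ 336.556; standard quotas: Alpha 1.593, Beta 2.778, Gamma 2.561, Delta 2.068.
Rounding to the nearest integer gives 2, 3, 3, 2 = 10 seats, so the divisor must be adjusted.
With modified divisor 350: modified quotas Alpha 1.531, Beta 2.671, Gamma 2.463, Delta 1.989.
Rounding to the nearest integer: Alpha 2, Beta 3, Gamma 2, Delta 2 (total 9).
Delta receives 2.

2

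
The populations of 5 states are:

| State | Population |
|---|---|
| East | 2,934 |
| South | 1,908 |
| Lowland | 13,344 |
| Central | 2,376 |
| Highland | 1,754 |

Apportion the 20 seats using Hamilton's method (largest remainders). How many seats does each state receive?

East: 3, South: 2, Lowland: 12, Central: 2, Highland: 1

Standard divisor: 22316 ÷ 20 ≈ 1115.8.
Standard quotas: East 2.6295, South 1.7100, Lowland 11.9591, Central 2.1294, Highland 1.5720.
Lower quotas: East 2, South 1, Lowland 11, Central 2, Highland 1 (sum 17, leaving 3 seats).
Remainders in descending order: Lowland 0.9591, South 0.7100, East 0.6295, Highland 0.5720, Central 0.1294.
The surplus seats go to Lowland, South, East.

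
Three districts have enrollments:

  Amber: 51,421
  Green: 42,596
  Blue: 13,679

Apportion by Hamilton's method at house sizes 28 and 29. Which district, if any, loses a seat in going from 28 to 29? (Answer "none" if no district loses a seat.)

At 28 seats: Amber 13, Green 11, Blue 4.
At 29 seats: Amber 14, Green 11, Blue 4.
No district's allocation decreased.

none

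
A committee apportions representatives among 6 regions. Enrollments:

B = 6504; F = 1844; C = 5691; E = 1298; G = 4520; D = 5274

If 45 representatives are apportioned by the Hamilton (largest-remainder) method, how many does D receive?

Total 25131; standard divisor 25131/45 ≈ 558.467.
Standard quotas: B 11.6462, F 3.3019, C 10.1904, E 2.3242, G 8.0936, D 9.4437.
Lower quotas: B 11, F 3, C 10, E 2, G 8, D 9 (sum 43, leaving 2 seats).
Remainders in descending order: B 0.6462, D 0.4437, E 0.3242, F 0.3019, C 0.1904, G 0.0936.
Largest remainders: B, D receive the extra seats.
D receives 10.

10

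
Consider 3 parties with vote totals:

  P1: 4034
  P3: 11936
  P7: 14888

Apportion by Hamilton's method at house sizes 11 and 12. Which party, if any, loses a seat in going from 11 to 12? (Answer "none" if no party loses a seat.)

At 11 seats: P1 2, P3 4, P7 5.
At 12 seats: P1 1, P3 5, P7 6.
P1 drops from 2 to 1.

P1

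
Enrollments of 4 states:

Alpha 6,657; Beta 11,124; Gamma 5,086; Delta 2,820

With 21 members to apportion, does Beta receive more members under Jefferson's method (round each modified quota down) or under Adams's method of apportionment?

Jefferson

Jefferson: Alpha 5, Beta 10, Gamma 4, Delta 2.
Adams: Alpha 5, Beta 9, Gamma 4, Delta 3.
Beta gets 10 under Jefferson and 9 under Adams.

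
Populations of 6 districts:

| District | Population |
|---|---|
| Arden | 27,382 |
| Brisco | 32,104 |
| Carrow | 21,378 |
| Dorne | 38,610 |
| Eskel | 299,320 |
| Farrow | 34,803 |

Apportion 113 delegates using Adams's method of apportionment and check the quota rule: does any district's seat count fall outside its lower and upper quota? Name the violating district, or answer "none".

Standard quotas: Arden 6.821, Brisco 7.998, Carrow 5.326, Dorne 9.619, Eskel 74.567, Farrow 8.670.
Adams allocation: Arden 7, Brisco 8, Carrow 6, Dorne 10, Eskel 73, Farrow 9.
Eskel has quota 74.567 (lower 74, upper 75) but receives 73 — outside the quota interval.

Eskel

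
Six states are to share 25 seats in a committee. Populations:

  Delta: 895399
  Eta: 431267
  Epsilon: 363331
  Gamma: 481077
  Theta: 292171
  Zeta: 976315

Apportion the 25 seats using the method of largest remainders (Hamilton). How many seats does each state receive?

The standard divisor is 3439560/25 ≈ 137582.4.
Standard quotas: Delta 6.5081, Eta 3.1346, Epsilon 2.6408, Gamma 3.4966, Theta 2.1236, Zeta 7.0962.
Lower quotas: Delta 6, Eta 3, Epsilon 2, Gamma 3, Theta 2, Zeta 7 (sum 23, leaving 2 seats).
Remainders in descending order: Epsilon 0.6408, Delta 0.5081, Gamma 0.4966, Eta 0.1346, Theta 0.1236, Zeta 0.0962.
Largest remainders: Epsilon, Delta receive the extra seats.

Delta 7, Eta 3, Epsilon 3, Gamma 3, Theta 2, Zeta 7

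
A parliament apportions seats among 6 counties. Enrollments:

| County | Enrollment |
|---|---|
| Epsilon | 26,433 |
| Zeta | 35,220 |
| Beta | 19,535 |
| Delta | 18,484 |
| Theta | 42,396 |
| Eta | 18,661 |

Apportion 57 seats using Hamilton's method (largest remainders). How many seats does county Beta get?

7

Standard divisor: 160729 ÷ 57 ≈ 2819.807.
Standard quotas: Epsilon 9.3740, Zeta 12.4902, Beta 6.9278, Delta 6.5551, Theta 15.0351, Eta 6.6178.
Lower quotas: Epsilon 9, Zeta 12, Beta 6, Delta 6, Theta 15, Eta 6 (sum 54, leaving 3 seats).
Remainders in descending order: Beta 0.9278, Eta 0.6178, Delta 0.5551, Zeta 0.4902, Epsilon 0.3740, Theta 0.0351.
Largest remainders: Beta, Eta, Delta receive the extra seats.
Beta receives 7.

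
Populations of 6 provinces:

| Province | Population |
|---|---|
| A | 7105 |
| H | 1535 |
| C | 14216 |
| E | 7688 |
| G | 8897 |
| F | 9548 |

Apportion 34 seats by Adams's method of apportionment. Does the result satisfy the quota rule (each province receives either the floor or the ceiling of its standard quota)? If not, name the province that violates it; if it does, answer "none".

Standard quotas: A 4.931, H 1.065, C 9.866, E 5.336, G 6.175, F 6.627.
Adams allocation: A 5, H 1, C 10, E 5, G 6, F 7.
Every allocation lies between the lower and upper quota.

none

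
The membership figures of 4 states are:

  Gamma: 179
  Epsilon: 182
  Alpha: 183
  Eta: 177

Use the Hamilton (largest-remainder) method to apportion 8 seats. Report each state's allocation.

Standard divisor: 721 ÷ 8 ≈ 90.125.
Standard quotas: Gamma 1.986, Epsilon 2.019, Alpha 2.031, Eta 1.964.
Lower quotas: Gamma 1, Epsilon 2, Alpha 2, Eta 1 (sum 6, leaving 2 seats).
Remainders in descending order: Gamma 0.986, Eta 0.964, Alpha 0.031, Epsilon 0.019.
The surplus seats go to Gamma, Eta.

Gamma: 2, Epsilon: 2, Alpha: 2, Eta: 2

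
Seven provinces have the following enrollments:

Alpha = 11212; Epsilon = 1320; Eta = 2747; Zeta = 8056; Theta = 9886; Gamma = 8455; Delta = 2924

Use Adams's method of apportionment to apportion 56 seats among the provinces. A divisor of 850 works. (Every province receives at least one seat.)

Alpha=14, Epsilon=2, Eta=4, Zeta=10, Theta=12, Gamma=10, Delta=4

With modified divisor 850: modified quotas Alpha 13.191, Epsilon 1.553, Eta 3.232, Zeta 9.478, Theta 11.631, Gamma 9.947, Delta 3.440.
Rounding up: Alpha 14, Epsilon 2, Eta 4, Zeta 10, Theta 12, Gamma 10, Delta 4 (total 56).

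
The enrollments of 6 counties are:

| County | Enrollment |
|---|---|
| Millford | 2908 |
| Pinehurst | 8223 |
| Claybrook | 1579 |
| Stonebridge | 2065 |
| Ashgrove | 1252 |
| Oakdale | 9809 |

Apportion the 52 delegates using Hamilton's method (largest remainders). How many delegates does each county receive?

Millford=6, Pinehurst=17, Claybrook=3, Stonebridge=4, Ashgrove=2, Oakdale=20

Standard divisor: 25836 ÷ 52 ≈ 496.846.
Standard quotas: Millford 5.8529, Pinehurst 16.5504, Claybrook 3.1780, Stonebridge 4.1562, Ashgrove 2.5199, Oakdale 19.7425.
Lower quotas: Millford 5, Pinehurst 16, Claybrook 3, Stonebridge 4, Ashgrove 2, Oakdale 19 (sum 49, leaving 3 seats).
Remainders in descending order: Millford 0.8529, Oakdale 0.7425, Pinehurst 0.5504, Ashgrove 0.5199, Claybrook 0.1780, Stonebridge 0.1562.
The surplus seats go to Millford, Oakdale, Pinehurst.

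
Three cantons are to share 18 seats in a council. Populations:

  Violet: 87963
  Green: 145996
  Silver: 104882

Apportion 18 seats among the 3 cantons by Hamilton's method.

Violet 5, Green 8, Silver 5

Total 338841; standard divisor 338841/18 ≈ 18824.5.
Standard quotas: Violet 4.6728, Green 7.7556, Silver 5.5716.
Lower quotas: Violet 4, Green 7, Silver 5 (sum 16, leaving 2 seats).
Remainders in descending order: Green 0.7556, Violet 0.6728, Silver 0.5716.
Largest remainders: Green, Violet receive the extra seats.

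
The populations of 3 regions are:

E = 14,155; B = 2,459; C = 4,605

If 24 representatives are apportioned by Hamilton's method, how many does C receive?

Standard divisor: 21219 ÷ 24 ≈ 884.125.
Standard quotas: E 16.0102, B 2.7813, C 5.2085.
Lower quotas: E 16, B 2, C 5 (sum 23, leaving 1 seat).
Remainders in descending order: B 0.7813, C 0.2085, E 0.0102.
The surplus seat goes to B.
C receives 5.

5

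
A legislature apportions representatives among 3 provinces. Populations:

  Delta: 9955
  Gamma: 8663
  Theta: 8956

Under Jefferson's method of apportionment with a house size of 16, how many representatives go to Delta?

6

Standard divisor 27574/16 ≈ 1723.375; standard quotas: Delta 5.776, Gamma 5.027, Theta 5.197.
Rounding down gives 5, 5, 5 = 15 seats, so the divisor must be adjusted.
With modified divisor 1600: modified quotas Delta 6.222, Gamma 5.414, Theta 5.598.
Rounding down: Delta 6, Gamma 5, Theta 5 (total 16).
Delta receives 6.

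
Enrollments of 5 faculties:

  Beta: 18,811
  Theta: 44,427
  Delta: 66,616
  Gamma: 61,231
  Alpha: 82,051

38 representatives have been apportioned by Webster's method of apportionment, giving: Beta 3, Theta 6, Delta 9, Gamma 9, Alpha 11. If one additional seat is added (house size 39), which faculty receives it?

Alpha

Priority for the next seat is population ÷ (current seats + 0.5).
Priorities: Beta 5374.571, Theta 6834.923, Delta 7012.211, Gamma 6445.368, Alpha 7134.870.
Highest priority: Alpha.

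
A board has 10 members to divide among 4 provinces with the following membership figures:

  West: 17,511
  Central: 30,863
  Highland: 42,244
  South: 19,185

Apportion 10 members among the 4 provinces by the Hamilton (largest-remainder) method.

West=1; Central=3; Highland=4; South=2

The standard divisor is 109803/10 ≈ 10980.3.
Standard quotas: West 1.5948, Central 2.8108, Highland 3.8473, South 1.7472.
Lower quotas: West 1, Central 2, Highland 3, South 1 (sum 7, leaving 3 seats).
Remainders in descending order: Highland 0.8473, Central 0.8108, South 0.7472, West 0.5948.
Largest remainders: Highland, Central, South receive the extra seats.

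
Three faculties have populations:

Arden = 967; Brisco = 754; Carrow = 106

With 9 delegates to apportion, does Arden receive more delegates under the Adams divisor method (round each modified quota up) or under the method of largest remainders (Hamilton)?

Adams: Arden 4, Brisco 4, Carrow 1.
Hamilton: Arden 5, Brisco 4, Carrow 0.
Arden gets 4 under Adams and 5 under Hamilton.

Hamilton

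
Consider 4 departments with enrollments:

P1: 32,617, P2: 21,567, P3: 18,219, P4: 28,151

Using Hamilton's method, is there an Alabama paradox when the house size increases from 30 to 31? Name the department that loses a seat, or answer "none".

At 30 seats: P1 10, P2 6, P3 6, P4 8.
At 31 seats: P1 10, P2 7, P3 5, P4 9.
P3 drops from 6 to 5.

P3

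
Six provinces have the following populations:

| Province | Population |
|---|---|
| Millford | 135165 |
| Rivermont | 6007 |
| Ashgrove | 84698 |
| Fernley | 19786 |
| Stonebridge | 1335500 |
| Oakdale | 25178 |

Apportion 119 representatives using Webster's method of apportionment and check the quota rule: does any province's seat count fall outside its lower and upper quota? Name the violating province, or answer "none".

Standard quotas: Millford 10.013, Rivermont 0.445, Ashgrove 6.275, Fernley 1.466, Stonebridge 98.936, Oakdale 1.865.
Webster allocation: Millford 10, Rivermont 0, Ashgrove 6, Fernley 1, Stonebridge 100, Oakdale 2.
Stonebridge has quota 98.936 (lower 98, upper 99) but receives 100 — outside the quota interval.

Stonebridge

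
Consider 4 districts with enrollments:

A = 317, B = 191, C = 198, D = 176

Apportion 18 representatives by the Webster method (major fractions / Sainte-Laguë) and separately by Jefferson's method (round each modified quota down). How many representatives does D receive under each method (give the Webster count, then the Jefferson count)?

4 and 3

Webster: A 6, B 4, C 4, D 4.
Jefferson: A 7, B 4, C 4, D 3.
D gets 4 under Webster and 3 under Jefferson.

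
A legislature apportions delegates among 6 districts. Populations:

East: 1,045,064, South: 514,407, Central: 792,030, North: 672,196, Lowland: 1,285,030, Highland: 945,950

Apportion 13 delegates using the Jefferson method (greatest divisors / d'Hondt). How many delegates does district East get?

Standard divisor 5254677/13 ≈ 404205.923; standard quotas: East 2.585, South 1.273, Central 1.959, North 1.663, Lowland 3.179, Highland 2.340.
Rounding down gives 2, 1, 1, 1, 3, 2 = 10 seats, so the divisor must be adjusted.
With modified divisor 328700: modified quotas East 3.179, South 1.565, Central 2.410, North 2.045, Lowland 3.909, Highland 2.878.
Rounding down: East 3, South 1, Central 2, North 2, Lowland 3, Highland 2 (total 13).
East receives 3.

3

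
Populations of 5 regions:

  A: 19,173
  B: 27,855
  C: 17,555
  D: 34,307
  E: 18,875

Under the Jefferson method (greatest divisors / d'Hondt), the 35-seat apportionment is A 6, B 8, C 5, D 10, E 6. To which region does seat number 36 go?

Priority for the next seat is population ÷ (current seats + 1).
Priorities: A 2739.000, B 3095.000, C 2925.833, D 3118.818, E 2696.429.
Highest priority: D.

D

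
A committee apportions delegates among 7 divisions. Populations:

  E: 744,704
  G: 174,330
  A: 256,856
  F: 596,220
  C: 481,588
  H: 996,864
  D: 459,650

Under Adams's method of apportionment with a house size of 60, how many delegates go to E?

Standard divisor 3710212/60 ≈ 61836.867; standard quotas: E 12.043, G 2.819, A 4.154, F 9.642, C 7.788, H 16.121, D 7.433.
Rounding up gives 13, 3, 5, 10, 8, 17, 8 = 64 seats, so the divisor must be adjusted.
With modified divisor 66000: modified quotas E 11.283, G 2.641, A 3.892, F 9.034, C 7.297, H 15.104, D 6.964.
Rounding up: E 12, G 3, A 4, F 10, C 8, H 16, D 7 (total 60).
E receives 12.

12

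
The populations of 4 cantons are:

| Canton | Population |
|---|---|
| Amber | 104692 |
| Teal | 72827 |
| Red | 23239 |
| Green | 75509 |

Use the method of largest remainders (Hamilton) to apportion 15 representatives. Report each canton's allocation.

Amber 6; Teal 4; Red 1; Green 4

The standard divisor is 276267/15 ≈ 18417.8.
Standard quotas: Amber 5.6843, Teal 3.9542, Red 1.2618, Green 4.0998.
Lower quotas: Amber 5, Teal 3, Red 1, Green 4 (sum 13, leaving 2 seats).
Remainders in descending order: Teal 0.9542, Amber 0.6843, Red 0.2618, Green 0.0998.
The surplus seats go to Teal, Amber.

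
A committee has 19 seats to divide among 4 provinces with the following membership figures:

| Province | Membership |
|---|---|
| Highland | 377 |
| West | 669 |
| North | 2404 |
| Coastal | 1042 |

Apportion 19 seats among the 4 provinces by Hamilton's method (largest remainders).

Highland=2; West=3; North=10; Coastal=4

The standard divisor is 4492/19 ≈ 236.421.
Standard quotas: Highland 1.595, West 2.830, North 10.168, Coastal 4.407.
Lower quotas: Highland 1, West 2, North 10, Coastal 4 (sum 17, leaving 2 seats).
Remainders in descending order: West 0.830, Highland 0.595, Coastal 0.407, North 0.168.
Largest remainders: West, Highland receive the extra seats.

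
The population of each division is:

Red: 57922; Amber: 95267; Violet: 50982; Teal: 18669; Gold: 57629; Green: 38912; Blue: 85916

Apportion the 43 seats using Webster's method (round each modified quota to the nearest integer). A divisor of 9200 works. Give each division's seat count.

Red 6, Amber 10, Violet 6, Teal 2, Gold 6, Green 4, Blue 9

With modified divisor 9200: modified quotas Red 6.296, Amber 10.355, Violet 5.542, Teal 2.029, Gold 6.264, Green 4.230, Blue 9.339.
Rounding to the nearest integer: Red 6, Amber 10, Violet 6, Teal 2, Gold 6, Green 4, Blue 9 (total 43).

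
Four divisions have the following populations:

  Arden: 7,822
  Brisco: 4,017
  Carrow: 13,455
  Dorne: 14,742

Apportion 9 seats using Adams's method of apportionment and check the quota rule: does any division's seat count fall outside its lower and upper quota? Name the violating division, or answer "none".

none

Standard quotas: Arden 1.758, Brisco 0.903, Carrow 3.025, Dorne 3.314.
Adams allocation: Arden 2, Brisco 1, Carrow 3, Dorne 3.
Every allocation lies between the lower and upper quota.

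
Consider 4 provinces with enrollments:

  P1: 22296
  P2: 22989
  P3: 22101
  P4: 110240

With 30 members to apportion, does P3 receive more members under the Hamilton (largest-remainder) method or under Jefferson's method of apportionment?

Hamilton: P1 4, P2 4, P3 4, P4 18.
Jefferson: P1 4, P2 4, P3 3, P4 19.
P3 gets 4 under Hamilton and 3 under Jefferson.

Hamilton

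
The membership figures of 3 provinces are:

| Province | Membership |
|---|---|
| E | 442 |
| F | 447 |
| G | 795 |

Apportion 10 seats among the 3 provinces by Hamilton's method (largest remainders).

Standard divisor: 1684 ÷ 10 ≈ 168.4.
Standard quotas: E 2.625, F 2.654, G 4.721.
Lower quotas: E 2, F 2, G 4 (sum 8, leaving 2 seats).
Remainders in descending order: G 0.721, F 0.654, E 0.625.
The surplus seats go to G, F.

E 2, F 3, G 5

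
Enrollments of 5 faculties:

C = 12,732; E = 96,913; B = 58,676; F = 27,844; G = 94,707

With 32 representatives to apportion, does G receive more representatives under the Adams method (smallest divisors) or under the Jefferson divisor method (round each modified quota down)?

Adams: C 2, E 10, B 7, F 3, G 10.
Jefferson: C 1, E 11, B 6, F 3, G 11.
G gets 10 under Adams and 11 under Jefferson.

Jefferson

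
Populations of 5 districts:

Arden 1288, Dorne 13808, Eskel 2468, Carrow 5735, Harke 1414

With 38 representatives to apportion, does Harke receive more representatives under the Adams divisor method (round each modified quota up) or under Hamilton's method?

Adams: Arden 2, Dorne 20, Eskel 4, Carrow 9, Harke 3.
Hamilton: Arden 2, Dorne 21, Eskel 4, Carrow 9, Harke 2.
Harke gets 3 under Adams and 2 under Hamilton.

Adams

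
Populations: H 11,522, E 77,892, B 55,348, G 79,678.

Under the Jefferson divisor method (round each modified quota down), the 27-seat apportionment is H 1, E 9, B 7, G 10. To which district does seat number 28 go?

Priority for the next seat is population ÷ (current seats + 1).
Priorities: H 5761.000, E 7789.200, B 6918.500, G 7243.455.
Highest priority: E.

E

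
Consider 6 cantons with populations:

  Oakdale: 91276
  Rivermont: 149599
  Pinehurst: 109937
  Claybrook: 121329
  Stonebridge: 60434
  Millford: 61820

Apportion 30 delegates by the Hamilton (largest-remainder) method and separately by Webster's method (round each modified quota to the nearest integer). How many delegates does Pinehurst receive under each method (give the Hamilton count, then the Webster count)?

5 and 6

Hamilton: Oakdale 5, Rivermont 8, Pinehurst 5, Claybrook 6, Stonebridge 3, Millford 3.
Webster: Oakdale 5, Rivermont 7, Pinehurst 6, Claybrook 6, Stonebridge 3, Millford 3.
Pinehurst gets 5 under Hamilton and 6 under Webster.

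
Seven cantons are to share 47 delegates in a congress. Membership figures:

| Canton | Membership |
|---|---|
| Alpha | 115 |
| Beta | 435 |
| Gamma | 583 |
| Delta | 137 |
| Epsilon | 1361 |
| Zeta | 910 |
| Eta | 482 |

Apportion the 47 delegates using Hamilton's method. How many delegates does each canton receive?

Total 4023; standard divisor 4023/47 ≈ 85.596.
Standard quotas: Alpha 1.344, Beta 5.082, Gamma 6.811, Delta 1.601, Epsilon 15.900, Zeta 10.631, Eta 5.631.
Lower quotas: Alpha 1, Beta 5, Gamma 6, Delta 1, Epsilon 15, Zeta 10, Eta 5 (sum 43, leaving 4 seats).
Remainders in descending order: Epsilon 0.900, Gamma 0.811, Zeta 0.631, Eta 0.631, Delta 0.601, Alpha 0.344, Beta 0.082.
The surplus seats go to Epsilon, Gamma, Zeta, Eta.

Alpha=1, Beta=5, Gamma=7, Delta=1, Epsilon=16, Zeta=11, Eta=6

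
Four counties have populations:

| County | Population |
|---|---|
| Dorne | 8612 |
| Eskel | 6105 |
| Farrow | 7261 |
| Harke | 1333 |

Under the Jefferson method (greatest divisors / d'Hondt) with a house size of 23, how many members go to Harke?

Standard divisor 23311/23 ≈ 1013.522; standard quotas: Dorne 8.497, Eskel 6.024, Farrow 7.164, Harke 1.315.
Rounding down gives 8, 6, 7, 1 = 22 seats, so the divisor must be adjusted.
With modified divisor 930: modified quotas Dorne 9.260, Eskel 6.565, Farrow 7.808, Harke 1.433.
Rounding down: Dorne 9, Eskel 6, Farrow 7, Harke 1 (total 23).
Harke receives 1.

1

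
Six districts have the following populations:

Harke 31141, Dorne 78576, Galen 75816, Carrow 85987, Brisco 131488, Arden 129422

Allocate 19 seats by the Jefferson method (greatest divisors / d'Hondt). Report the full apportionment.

Harke=1, Dorne=3, Galen=2, Carrow=3, Brisco=5, Arden=5

Standard divisor 532430/19 ≈ 28022.632; standard quotas: Harke 1.111, Dorne 2.804, Galen 2.706, Carrow 3.068, Brisco 4.692, Arden 4.618.
Rounding down gives 1, 2, 2, 3, 4, 4 = 16 seats, so the divisor must be adjusted.
With modified divisor 25600: modified quotas Harke 1.216, Dorne 3.069, Galen 2.962, Carrow 3.359, Brisco 5.136, Arden 5.056.
Rounding down: Harke 1, Dorne 3, Galen 2, Carrow 3, Brisco 5, Arden 5 (total 19).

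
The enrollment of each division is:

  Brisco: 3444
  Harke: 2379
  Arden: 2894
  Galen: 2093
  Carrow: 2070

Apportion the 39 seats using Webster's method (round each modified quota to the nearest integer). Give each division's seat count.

Brisco 11; Harke 7; Arden 9; Galen 6; Carrow 6

Standard divisor 12880/39 ≈ 330.256; standard quotas: Brisco 10.428, Harke 7.203, Arden 8.763, Galen 6.337, Carrow 6.268.
Rounding to the nearest integer gives 10, 7, 9, 6, 6 = 38 seats, so the divisor must be adjusted.
With modified divisor 325: modified quotas Brisco 10.597, Harke 7.320, Arden 8.905, Galen 6.440, Carrow 6.369.
Rounding to the nearest integer: Brisco 11, Harke 7, Arden 9, Galen 6, Carrow 6 (total 39).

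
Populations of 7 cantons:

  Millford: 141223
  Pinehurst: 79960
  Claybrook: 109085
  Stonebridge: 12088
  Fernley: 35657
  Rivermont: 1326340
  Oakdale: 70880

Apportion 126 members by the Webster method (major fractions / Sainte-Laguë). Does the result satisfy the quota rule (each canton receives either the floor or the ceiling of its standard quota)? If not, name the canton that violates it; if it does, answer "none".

Rivermont

Standard quotas: Millford 10.024, Pinehurst 5.675, Claybrook 7.742, Stonebridge 0.858, Fernley 2.531, Rivermont 94.139, Oakdale 5.031.
Webster allocation: Millford 10, Pinehurst 6, Claybrook 8, Stonebridge 1, Fernley 3, Rivermont 93, Oakdale 5.
Rivermont has quota 94.139 (lower 94, upper 95) but receives 93 — outside the quota interval.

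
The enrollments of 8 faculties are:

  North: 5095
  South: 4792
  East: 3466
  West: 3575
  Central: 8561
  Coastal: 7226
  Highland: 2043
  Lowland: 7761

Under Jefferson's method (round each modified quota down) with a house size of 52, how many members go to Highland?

2

Standard divisor 42519/52 ≈ 817.673; standard quotas: North 6.231, South 5.861, East 4.239, West 4.372, Central 10.470, Coastal 8.837, Highland 2.499, Lowland 9.492.
Rounding down gives 6, 5, 4, 4, 10, 8, 2, 9 = 48 seats, so the divisor must be adjusted.
With modified divisor 750: modified quotas North 6.793, South 6.389, East 4.621, West 4.767, Central 11.415, Coastal 9.635, Highland 2.724, Lowland 10.348.
Rounding down: North 6, South 6, East 4, West 4, Central 11, Coastal 9, Highland 2, Lowland 10 (total 52).
Highland receives 2.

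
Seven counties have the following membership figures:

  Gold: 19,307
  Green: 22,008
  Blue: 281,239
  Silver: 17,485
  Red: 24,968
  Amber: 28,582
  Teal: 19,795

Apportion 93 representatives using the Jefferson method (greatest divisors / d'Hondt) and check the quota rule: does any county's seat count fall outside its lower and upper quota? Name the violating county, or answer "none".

Blue

Standard quotas: Gold 4.344, Green 4.951, Blue 63.271, Silver 3.934, Red 5.617, Amber 6.430, Teal 4.453.
Jefferson allocation: Gold 4, Green 5, Blue 65, Silver 4, Red 5, Amber 6, Teal 4.
Blue has quota 63.271 (lower 63, upper 64) but receives 65 — outside the quota interval.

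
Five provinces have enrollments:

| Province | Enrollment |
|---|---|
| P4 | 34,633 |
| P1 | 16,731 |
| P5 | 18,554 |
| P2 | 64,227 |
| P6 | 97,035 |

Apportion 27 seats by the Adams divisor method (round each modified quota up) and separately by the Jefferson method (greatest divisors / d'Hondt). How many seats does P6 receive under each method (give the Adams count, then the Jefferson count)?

11 and 12

Adams: P4 4, P1 2, P5 3, P2 7, P6 11.
Jefferson: P4 4, P1 2, P5 2, P2 7, P6 12.
P6 gets 11 under Adams and 12 under Jefferson.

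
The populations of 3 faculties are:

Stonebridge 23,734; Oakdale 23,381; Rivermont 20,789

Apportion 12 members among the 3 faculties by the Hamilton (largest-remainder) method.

Standard divisor: 67904 ÷ 12 ≈ 5658.667.
Standard quotas: Stonebridge 4.1943, Oakdale 4.1319, Rivermont 3.6738.
Lower quotas: Stonebridge 4, Oakdale 4, Rivermont 3 (sum 11, leaving 1 seat).
Remainders in descending order: Rivermont 0.6738, Stonebridge 0.1943, Oakdale 0.1319.
Largest remainder: Rivermont receives the extra seat.

Stonebridge 4; Oakdale 4; Rivermont 4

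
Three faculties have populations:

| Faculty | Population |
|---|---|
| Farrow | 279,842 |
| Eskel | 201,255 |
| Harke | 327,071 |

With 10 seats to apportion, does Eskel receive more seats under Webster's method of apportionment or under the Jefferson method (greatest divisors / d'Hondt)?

Webster: Farrow 3, Eskel 3, Harke 4.
Jefferson: Farrow 4, Eskel 2, Harke 4.
Eskel gets 3 under Webster and 2 under Jefferson.

Webster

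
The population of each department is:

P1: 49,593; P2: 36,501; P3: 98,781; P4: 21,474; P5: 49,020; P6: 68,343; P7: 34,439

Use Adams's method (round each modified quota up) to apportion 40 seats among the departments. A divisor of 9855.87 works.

P1 6, P2 4, P3 11, P4 3, P5 5, P6 7, P7 4

With modified divisor 9855.87: modified quotas P1 5.032, P2 3.703, P3 10.023, P4 2.179, P5 4.974, P6 6.934, P7 3.494.
Rounding up: P1 6, P2 4, P3 11, P4 3, P5 5, P6 7, P7 4 (total 40).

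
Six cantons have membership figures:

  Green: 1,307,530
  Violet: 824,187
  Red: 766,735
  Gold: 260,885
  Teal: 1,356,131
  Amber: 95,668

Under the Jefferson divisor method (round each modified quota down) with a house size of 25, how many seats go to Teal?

Standard divisor 4611136/25 ≈ 184445.44; standard quotas: Green 7.089, Violet 4.468, Red 4.157, Gold 1.414, Teal 7.352, Amber 0.519.
Rounding down gives 7, 4, 4, 1, 7, 0 = 23 seats, so the divisor must be adjusted.
With modified divisor 164100: modified quotas Green 7.968, Violet 5.022, Red 4.672, Gold 1.590, Teal 8.264, Amber 0.583.
Rounding down: Green 7, Violet 5, Red 4, Gold 1, Teal 8, Amber 0 (total 25).
Teal receives 8.

8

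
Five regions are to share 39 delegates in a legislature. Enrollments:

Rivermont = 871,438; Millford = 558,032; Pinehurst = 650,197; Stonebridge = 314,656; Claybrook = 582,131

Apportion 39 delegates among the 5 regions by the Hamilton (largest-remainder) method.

Rivermont 11, Millford 7, Pinehurst 9, Stonebridge 4, Claybrook 8

Total 2976454; standard divisor 2976454/39 ≈ 76319.333.
Standard quotas: Rivermont 11.4183, Millford 7.3118, Pinehurst 8.5194, Stonebridge 4.1229, Claybrook 7.6276.
Lower quotas: Rivermont 11, Millford 7, Pinehurst 8, Stonebridge 4, Claybrook 7 (sum 37, leaving 2 seats).
Remainders in descending order: Claybrook 0.6276, Pinehurst 0.5194, Rivermont 0.4183, Millford 0.3118, Stonebridge 0.1229.
Largest remainders: Claybrook, Pinehurst receive the extra seats.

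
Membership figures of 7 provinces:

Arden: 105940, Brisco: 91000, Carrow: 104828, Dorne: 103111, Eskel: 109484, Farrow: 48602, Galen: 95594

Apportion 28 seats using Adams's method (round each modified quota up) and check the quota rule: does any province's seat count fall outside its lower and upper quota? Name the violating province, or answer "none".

Standard quotas: Arden 4.504, Brisco 3.869, Carrow 4.457, Dorne 4.384, Eskel 4.655, Farrow 2.066, Galen 4.064.
Adams allocation: Arden 5, Brisco 4, Carrow 4, Dorne 4, Eskel 5, Farrow 2, Galen 4.
Every allocation lies between the lower and upper quota.

none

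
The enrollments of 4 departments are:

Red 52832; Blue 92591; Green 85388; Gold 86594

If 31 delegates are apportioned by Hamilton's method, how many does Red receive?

5

The standard divisor is 317405/31 ≈ 10238.871.
Standard quotas: Red 5.1599, Blue 9.0431, Green 8.3396, Gold 8.4574.
Lower quotas: Red 5, Blue 9, Green 8, Gold 8 (sum 30, leaving 1 seat).
Remainders in descending order: Gold 0.4574, Green 0.3396, Red 0.1599, Blue 0.0431.
Largest remainder: Gold receives the extra seat.
Red receives 5.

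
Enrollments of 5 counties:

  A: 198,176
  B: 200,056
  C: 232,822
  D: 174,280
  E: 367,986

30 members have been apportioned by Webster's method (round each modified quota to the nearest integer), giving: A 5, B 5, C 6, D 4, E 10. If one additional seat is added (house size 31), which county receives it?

Priority for the next seat is population ÷ (current seats + 0.5).
Priorities: A 36032.000, B 36373.818, C 35818.769, D 38728.889, E 35046.286.
Highest priority: D.

D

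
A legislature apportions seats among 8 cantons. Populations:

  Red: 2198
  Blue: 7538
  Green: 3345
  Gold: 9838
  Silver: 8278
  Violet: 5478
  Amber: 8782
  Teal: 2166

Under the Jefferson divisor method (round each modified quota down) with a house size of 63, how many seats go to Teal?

Standard divisor 47623/63 ≈ 755.921; standard quotas: Red 2.908, Blue 9.972, Green 4.425, Gold 13.015, Silver 10.951, Violet 7.247, Amber 11.618, Teal 2.865.
Rounding down gives 2, 9, 4, 13, 10, 7, 11, 2 = 58 seats, so the divisor must be adjusted.
With modified divisor 710: modified quotas Red 3.096, Blue 10.617, Green 4.711, Gold 13.856, Silver 11.659, Violet 7.715, Amber 12.369, Teal 3.051.
Rounding down: Red 3, Blue 10, Green 4, Gold 13, Silver 11, Violet 7, Amber 12, Teal 3 (total 63).
Teal receives 3.

3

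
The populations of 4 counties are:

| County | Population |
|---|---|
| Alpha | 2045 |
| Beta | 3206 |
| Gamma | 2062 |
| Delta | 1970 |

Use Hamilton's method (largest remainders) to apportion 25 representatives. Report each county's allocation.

The standard divisor is 9283/25 ≈ 371.32.
Standard quotas: Alpha 5.507, Beta 8.634, Gamma 5.553, Delta 5.305.
Lower quotas: Alpha 5, Beta 8, Gamma 5, Delta 5 (sum 23, leaving 2 seats).
Remainders in descending order: Beta 0.634, Gamma 0.553, Alpha 0.507, Delta 0.305.
The surplus seats go to Beta, Gamma.

Alpha: 5; Beta: 9; Gamma: 6; Delta: 5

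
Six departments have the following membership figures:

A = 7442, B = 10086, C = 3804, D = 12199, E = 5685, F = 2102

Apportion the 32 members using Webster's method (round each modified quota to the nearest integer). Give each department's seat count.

Standard divisor 41318/32 ≈ 1291.188; standard quotas: A 5.764, B 7.811, C 2.946, D 9.448, E 4.403, F 1.628.
Rounding to the nearest integer gives A 6, B 8, C 3, D 9, E 4, F 2 — total 32, matching the house size, so no adjustment is needed.

A 6, B 8, C 3, D 9, E 4, F 2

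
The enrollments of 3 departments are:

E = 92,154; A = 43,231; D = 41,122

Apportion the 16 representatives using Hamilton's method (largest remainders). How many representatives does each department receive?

Total 176507; standard divisor 176507/16 ≈ 11031.688.
Standard quotas: E 8.3536, A 3.9188, D 3.7276.
Lower quotas: E 8, A 3, D 3 (sum 14, leaving 2 seats).
Remainders in descending order: A 0.9188, D 0.7276, E 0.3536.
The surplus seats go to A, D.

E=8, A=4, D=4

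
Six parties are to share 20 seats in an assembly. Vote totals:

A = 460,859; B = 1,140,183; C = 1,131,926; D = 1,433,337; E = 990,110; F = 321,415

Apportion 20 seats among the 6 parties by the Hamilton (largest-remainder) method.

A 2, B 4, C 4, D 5, E 4, F 1

The standard divisor is 5477830/20 ≈ 273891.5.
Standard quotas: A 1.6826, B 4.1629, C 4.1328, D 5.2332, E 3.6150, F 1.1735.
Lower quotas: A 1, B 4, C 4, D 5, E 3, F 1 (sum 18, leaving 2 seats).
Remainders in descending order: A 0.6826, E 0.6150, D 0.2332, F 0.1735, B 0.1629, C 0.1328.
Largest remainders: A, E receive the extra seats.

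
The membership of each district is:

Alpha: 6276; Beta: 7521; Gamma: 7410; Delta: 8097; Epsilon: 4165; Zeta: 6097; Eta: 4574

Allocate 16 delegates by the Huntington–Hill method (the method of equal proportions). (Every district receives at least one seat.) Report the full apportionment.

Alpha=2, Beta=3, Gamma=3, Delta=3, Epsilon=1, Zeta=2, Eta=2

With divisor 2985: modified quotas Alpha 2.103, Beta 2.520, Gamma 2.482, Delta 2.713, Epsilon 1.395, Zeta 2.043, Eta 1.532.
Geometric-mean thresholds: Alpha √(2·3)=2.449, Beta √(2·3)=2.449, Gamma √(2·3)=2.449, Delta √(2·3)=2.449, Epsilon √(1·2)=1.414, Zeta √(2·3)=2.449, Eta √(1·2)=1.414.
Each quota rounded against its threshold gives Alpha 2, Beta 3, Gamma 3, Delta 3, Epsilon 1, Zeta 2, Eta 2 (total 16).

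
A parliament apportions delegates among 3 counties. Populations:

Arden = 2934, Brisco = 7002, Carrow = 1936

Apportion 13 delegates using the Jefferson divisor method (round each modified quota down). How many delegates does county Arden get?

Standard divisor 11872/13 ≈ 913.231; standard quotas: Arden 3.213, Brisco 7.667, Carrow 2.120.
Rounding down gives 3, 7, 2 = 12 seats, so the divisor must be adjusted.
With modified divisor 800: modified quotas Arden 3.667, Brisco 8.752, Carrow 2.420.
Rounding down: Arden 3, Brisco 8, Carrow 2 (total 13).
Arden receives 3.

3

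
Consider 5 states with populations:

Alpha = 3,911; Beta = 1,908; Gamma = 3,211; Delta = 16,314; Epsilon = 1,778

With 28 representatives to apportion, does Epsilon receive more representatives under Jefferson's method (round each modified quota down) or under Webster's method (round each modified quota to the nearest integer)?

Webster

Jefferson: Alpha 4, Beta 2, Gamma 3, Delta 18, Epsilon 1.
Webster: Alpha 4, Beta 2, Gamma 3, Delta 17, Epsilon 2.
Epsilon gets 1 under Jefferson and 2 under Webster.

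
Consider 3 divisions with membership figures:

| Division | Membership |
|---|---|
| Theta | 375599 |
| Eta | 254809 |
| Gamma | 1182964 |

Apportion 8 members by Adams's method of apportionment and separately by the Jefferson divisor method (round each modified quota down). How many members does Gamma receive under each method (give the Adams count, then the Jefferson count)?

Adams: Theta 2, Eta 1, Gamma 5.
Jefferson: Theta 1, Eta 1, Gamma 6.
Gamma gets 5 under Adams and 6 under Jefferson.

5 and 6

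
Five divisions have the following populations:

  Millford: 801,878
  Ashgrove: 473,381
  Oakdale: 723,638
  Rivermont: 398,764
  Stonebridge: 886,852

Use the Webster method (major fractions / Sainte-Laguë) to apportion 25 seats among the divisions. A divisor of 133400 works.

With modified divisor 133400: modified quotas Millford 6.011, Ashgrove 3.549, Oakdale 5.425, Rivermont 2.989, Stonebridge 6.648.
Rounding to the nearest integer: Millford 6, Ashgrove 4, Oakdale 5, Rivermont 3, Stonebridge 7 (total 25).

Millford=6, Ashgrove=4, Oakdale=5, Rivermont=3, Stonebridge=7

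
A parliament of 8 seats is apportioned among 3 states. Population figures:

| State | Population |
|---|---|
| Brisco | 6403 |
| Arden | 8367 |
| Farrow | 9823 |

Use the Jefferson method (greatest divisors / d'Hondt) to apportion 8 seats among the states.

Standard divisor 24593/8 ≈ 3074.125; standard quotas: Brisco 2.083, Arden 2.722, Farrow 3.195.
Rounding down gives 2, 2, 3 = 7 seats, so the divisor must be adjusted.
With modified divisor 2600: modified quotas Brisco 2.463, Arden 3.218, Farrow 3.778.
Rounding down: Brisco 2, Arden 3, Farrow 3 (total 8).

Brisco 2; Arden 3; Farrow 3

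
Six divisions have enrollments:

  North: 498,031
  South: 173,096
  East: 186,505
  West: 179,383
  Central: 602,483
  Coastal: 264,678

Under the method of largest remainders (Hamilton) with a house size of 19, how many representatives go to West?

2

Total 1904176; standard divisor 1904176/19 ≈ 100219.789.
Standard quotas: North 4.9694, South 1.7272, East 1.8610, West 1.7899, Central 6.0116, Coastal 2.6410.
Lower quotas: North 4, South 1, East 1, West 1, Central 6, Coastal 2 (sum 15, leaving 4 seats).
Remainders in descending order: North 0.9694, East 0.8610, West 0.7899, South 0.7272, Coastal 0.6410, Central 0.0116.
The surplus seats go to North, East, West, South.
West receives 2.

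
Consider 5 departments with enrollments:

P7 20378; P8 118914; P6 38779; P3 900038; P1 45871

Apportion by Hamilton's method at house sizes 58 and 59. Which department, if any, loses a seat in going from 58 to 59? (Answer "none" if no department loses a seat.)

none

At 58 seats: P7 1, P8 6, P6 2, P3 47, P1 2.
At 59 seats: P7 1, P8 6, P6 2, P3 47, P1 3.
No department's allocation decreased.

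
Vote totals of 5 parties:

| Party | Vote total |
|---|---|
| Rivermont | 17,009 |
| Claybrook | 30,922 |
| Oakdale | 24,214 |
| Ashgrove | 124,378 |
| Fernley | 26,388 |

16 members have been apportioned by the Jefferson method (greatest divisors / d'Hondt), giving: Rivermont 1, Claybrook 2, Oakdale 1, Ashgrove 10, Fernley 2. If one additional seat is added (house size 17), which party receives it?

Priority for the next seat is population ÷ (current seats + 1).
Priorities: Rivermont 8504.500, Claybrook 10307.333, Oakdale 12107.000, Ashgrove 11307.091, Fernley 8796.000.
Highest priority: Oakdale.

Oakdale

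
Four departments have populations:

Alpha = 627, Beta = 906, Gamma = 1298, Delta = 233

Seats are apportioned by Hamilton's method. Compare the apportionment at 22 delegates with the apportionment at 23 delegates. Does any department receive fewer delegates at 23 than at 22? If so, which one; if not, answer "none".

At 22 seats: Alpha 4, Beta 7, Gamma 9, Delta 2.
At 23 seats: Alpha 4, Beta 7, Gamma 10, Delta 2.
No department's allocation decreased.

none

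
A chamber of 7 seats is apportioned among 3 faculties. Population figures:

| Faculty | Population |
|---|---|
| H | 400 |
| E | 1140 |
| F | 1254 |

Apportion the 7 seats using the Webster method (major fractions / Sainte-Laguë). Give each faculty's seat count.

Standard divisor 2794/7 ≈ 399.143; standard quotas: H 1.002, E 2.856, F 3.142.
Rounding to the nearest integer gives H 1, E 3, F 3 — total 7, matching the house size, so no adjustment is needed.

H: 1, E: 3, F: 3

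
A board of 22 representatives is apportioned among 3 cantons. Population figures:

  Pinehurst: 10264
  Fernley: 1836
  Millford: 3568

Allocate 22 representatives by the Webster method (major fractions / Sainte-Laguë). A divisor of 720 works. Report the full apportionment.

With modified divisor 720: modified quotas Pinehurst 14.256, Fernley 2.550, Millford 4.956.
Rounding to the nearest integer: Pinehurst 14, Fernley 3, Millford 5 (total 22).

Pinehurst=14; Fernley=3; Millford=5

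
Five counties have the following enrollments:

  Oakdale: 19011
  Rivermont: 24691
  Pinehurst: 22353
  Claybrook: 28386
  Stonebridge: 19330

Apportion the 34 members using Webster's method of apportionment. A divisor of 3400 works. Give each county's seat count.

Oakdale 6, Rivermont 7, Pinehurst 7, Claybrook 8, Stonebridge 6

With modified divisor 3400: modified quotas Oakdale 5.591, Rivermont 7.262, Pinehurst 6.574, Claybrook 8.349, Stonebridge 5.685.
Rounding to the nearest integer: Oakdale 6, Rivermont 7, Pinehurst 7, Claybrook 8, Stonebridge 6 (total 34).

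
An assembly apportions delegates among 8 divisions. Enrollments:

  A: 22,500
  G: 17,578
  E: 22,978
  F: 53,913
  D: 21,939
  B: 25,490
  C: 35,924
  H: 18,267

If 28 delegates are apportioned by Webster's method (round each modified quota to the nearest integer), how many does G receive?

2

Standard divisor 218589/28 ≈ 7806.75; standard quotas: A 2.882, G 2.252, E 2.943, F 6.906, D 2.810, B 3.265, C 4.602, H 2.340.
Rounding to the nearest integer gives A 3, G 2, E 3, F 7, D 3, B 3, C 5, H 2 — total 28, matching the house size, so no adjustment is needed.
G receives 2.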